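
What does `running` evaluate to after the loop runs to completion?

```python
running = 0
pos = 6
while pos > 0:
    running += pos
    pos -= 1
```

Let's trace through this code step by step.

Initialize: running = 0
Initialize: pos = 6
Entering loop: while pos > 0:
After iteration 1: running = 6, pos = 5
After iteration 2: running = 11, pos = 4
After iteration 3: running = 15, pos = 3
After iteration 4: running = 18, pos = 2
After iteration 5: running = 20, pos = 1
After iteration 6: running = 21, pos = 0
Loop ends.

Final answer: 21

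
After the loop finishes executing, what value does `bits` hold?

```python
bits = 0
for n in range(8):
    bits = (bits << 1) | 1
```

Let's trace through this code step by step.

Initialize: bits = 0
Entering loop: for n in range(8):
After iteration 1: n = 0, bits = 1
After iteration 2: n = 1, bits = 3
After iteration 3: n = 2, bits = 7
After iteration 4: n = 3, bits = 15
After iteration 5: n = 4, bits = 31
After iteration 6: n = 5, bits = 63
After iteration 7: n = 6, bits = 127
After iteration 8: n = 7, bits = 255
Loop ends.

Final answer: 255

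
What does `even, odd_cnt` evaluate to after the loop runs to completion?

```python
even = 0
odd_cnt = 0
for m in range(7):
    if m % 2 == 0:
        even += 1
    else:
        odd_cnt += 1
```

Let's trace through this code step by step.

Initialize: even = 0
Initialize: odd_cnt = 0
Entering loop: for m in range(7):
After iteration 1: m = 0, even = 1, odd_cnt = 0
After iteration 2: m = 1, even = 1, odd_cnt = 1
After iteration 3: m = 2, even = 2, odd_cnt = 1
After iteration 4: m = 3, even = 2, odd_cnt = 2
After iteration 5: m = 4, even = 3, odd_cnt = 2
After iteration 6: m = 5, even = 3, odd_cnt = 3
After iteration 7: m = 6, even = 4, odd_cnt = 3
Loop ends.

Final answer: 4, 3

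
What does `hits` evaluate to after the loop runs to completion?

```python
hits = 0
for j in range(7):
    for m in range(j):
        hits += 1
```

Let's trace through this code step by step.

Initialize: hits = 0
Entering loop: for j in range(7):
After iteration 1: j = 0, hits = 0
After iteration 2: j = 1, hits = 1, m = 0
After iteration 3: j = 2, hits = 3, m = 1
After iteration 4: j = 3, hits = 6, m = 2
After iteration 5: j = 4, hits = 10, m = 3
After iteration 6: j = 5, hits = 15, m = 4
After iteration 7: j = 6, hits = 21, m = 5
Loop ends.

Final answer: 21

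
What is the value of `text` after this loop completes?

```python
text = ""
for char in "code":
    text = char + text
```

Let's trace through this code step by step.

Initialize: text = ''
Entering loop: for char in "code":
After iteration 1: char = 'c', text = 'c'
After iteration 2: char = 'o', text = 'oc'
After iteration 3: char = 'd', text = 'doc'
After iteration 4: char = 'e', text = 'edoc'
Loop ends.

Final answer: 'edoc'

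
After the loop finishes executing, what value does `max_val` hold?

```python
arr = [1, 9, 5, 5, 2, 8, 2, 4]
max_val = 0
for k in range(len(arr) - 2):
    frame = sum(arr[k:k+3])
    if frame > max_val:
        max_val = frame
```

Let's trace through this code step by step.

Initialize: arr = [1, 9, 5, 5, 2, 8, 2, 4]
Initialize: max_val = 0
Entering loop: for k in range(len(arr) - 2):
After iteration 1: k = 0, max_val = 15, frame = 15
After iteration 2: k = 1, max_val = 19, frame = 19
After iteration 3: k = 2, max_val = 19, frame = 12
After iteration 4: k = 3, max_val = 19, frame = 15
After iteration 5: k = 4, max_val = 19, frame = 12
After iteration 6: k = 5, max_val = 19, frame = 14
Loop ends.

Final answer: 19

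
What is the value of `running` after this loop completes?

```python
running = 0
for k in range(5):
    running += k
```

Let's trace through this code step by step.

Initialize: running = 0
Entering loop: for k in range(5):
After iteration 1: k = 0, running = 0
After iteration 2: k = 1, running = 1
After iteration 3: k = 2, running = 3
After iteration 4: k = 3, running = 6
After iteration 5: k = 4, running = 10
Loop ends.

Final answer: 10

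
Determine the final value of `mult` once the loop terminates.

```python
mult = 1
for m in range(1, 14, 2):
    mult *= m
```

Let's trace through this code step by step.

Initialize: mult = 1
Entering loop: for m in range(1, 14, 2):
After iteration 1: m = 1, mult = 1
After iteration 2: m = 3, mult = 3
After iteration 3: m = 5, mult = 15
After iteration 4: m = 7, mult = 105
After iteration 5: m = 9, mult = 945
After iteration 6: m = 11, mult = 10395
After iteration 7: m = 13, mult = 135135
Loop ends.

Final answer: 135135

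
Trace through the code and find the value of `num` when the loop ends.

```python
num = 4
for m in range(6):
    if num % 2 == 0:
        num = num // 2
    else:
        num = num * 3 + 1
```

Let's trace through this code step by step.

Initialize: num = 4
Entering loop: for m in range(6):
After iteration 1: m = 0, num = 2
After iteration 2: m = 1, num = 1
After iteration 3: m = 2, num = 4
After iteration 4: m = 3, num = 2
After iteration 5: m = 4, num = 1
After iteration 6: m = 5, num = 4
Loop ends.

Final answer: 4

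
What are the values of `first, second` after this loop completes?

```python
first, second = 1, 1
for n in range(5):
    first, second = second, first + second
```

Let's trace through this code step by step.

Initialize: first = 1
Initialize: second = 1
Entering loop: for n in range(5):
After iteration 1: n = 0, first = 1, second = 2
After iteration 2: n = 1, first = 2, second = 3
After iteration 3: n = 2, first = 3, second = 5
After iteration 4: n = 3, first = 5, second = 8
After iteration 5: n = 4, first = 8, second = 13
Loop ends.

Final answer: 8, 13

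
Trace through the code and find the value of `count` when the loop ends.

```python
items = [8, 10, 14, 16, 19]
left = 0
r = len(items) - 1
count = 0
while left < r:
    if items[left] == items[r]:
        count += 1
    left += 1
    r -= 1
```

Let's trace through this code step by step.

Initialize: items = [8, 10, 14, 16, 19]
Initialize: left = 0
Initialize: r = 4
Initialize: count = 0
Entering loop: while left < r:
After iteration 1: left = 1, r = 3, count = 0
After iteration 2: left = 2, r = 2, count = 0
Loop ends.

Final answer: 0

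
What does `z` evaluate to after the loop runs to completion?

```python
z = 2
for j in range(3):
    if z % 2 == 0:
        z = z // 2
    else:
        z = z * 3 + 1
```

Let's trace through this code step by step.

Initialize: z = 2
Entering loop: for j in range(3):
After iteration 1: j = 0, z = 1
After iteration 2: j = 1, z = 4
After iteration 3: j = 2, z = 2
Loop ends.

Final answer: 2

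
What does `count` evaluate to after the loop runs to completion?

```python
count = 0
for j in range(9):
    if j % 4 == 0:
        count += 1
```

Let's trace through this code step by step.

Initialize: count = 0
Entering loop: for j in range(9):
After iteration 1: j = 0, count = 1
After iteration 2: j = 1, count = 1
After iteration 3: j = 2, count = 1
After iteration 4: j = 3, count = 1
After iteration 5: j = 4, count = 2
After iteration 6: j = 5, count = 2
After iteration 7: j = 6, count = 2
After iteration 8: j = 7, count = 2
After iteration 9: j = 8, count = 3
Loop ends.

Final answer: 3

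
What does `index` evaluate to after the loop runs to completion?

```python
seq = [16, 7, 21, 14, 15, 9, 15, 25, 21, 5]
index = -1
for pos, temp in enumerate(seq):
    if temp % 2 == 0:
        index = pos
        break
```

Let's trace through this code step by step.

Initialize: seq = [16, 7, 21, 14, 15, 9, 15, 25, 21, 5]
Initialize: index = -1
Entering loop: for pos, temp in enumerate(seq):
After iteration 1: pos = 0, temp = 16, index = 0
Loop ends.

Final answer: 0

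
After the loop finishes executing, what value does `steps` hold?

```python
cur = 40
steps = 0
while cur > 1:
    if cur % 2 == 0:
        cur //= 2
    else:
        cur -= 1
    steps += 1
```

Let's trace through this code step by step.

Initialize: cur = 40
Initialize: steps = 0
Entering loop: while cur > 1:
After iteration 1: cur = 20, steps = 1
After iteration 2: cur = 10, steps = 2
After iteration 3: cur = 5, steps = 3
After iteration 4: cur = 4, steps = 4
After iteration 5: cur = 2, steps = 5
After iteration 6: cur = 1, steps = 6
Loop ends.

Final answer: 6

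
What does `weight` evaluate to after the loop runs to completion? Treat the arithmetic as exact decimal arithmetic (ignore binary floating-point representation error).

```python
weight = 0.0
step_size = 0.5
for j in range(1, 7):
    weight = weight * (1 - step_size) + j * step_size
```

Let's trace through this code step by step.

Initialize: weight = 0.0
Initialize: step_size = 0.5
Entering loop: for j in range(1, 7):
After iteration 1: j = 1, weight = 0.5
After iteration 2: j = 2, weight = 1.25
After iteration 3: j = 3, weight = 2.125
After iteration 4: j = 4, weight = 3.0625
After iteration 5: j = 5, weight = 4.03125
After iteration 6: j = 6, weight = 5.015625
Loop ends.

Final answer: 5.015625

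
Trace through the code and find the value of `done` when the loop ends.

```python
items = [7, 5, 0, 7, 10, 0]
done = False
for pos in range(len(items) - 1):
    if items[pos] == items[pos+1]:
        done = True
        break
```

Let's trace through this code step by step.

Initialize: items = [7, 5, 0, 7, 10, 0]
Initialize: done = False
Entering loop: for pos in range(len(items) - 1):
After iteration 1: pos = 0, done = False
After iteration 2: pos = 1, done = False
After iteration 3: pos = 2, done = False
After iteration 4: pos = 3, done = False
After iteration 5: pos = 4, done = False
Loop ends.

Final answer: False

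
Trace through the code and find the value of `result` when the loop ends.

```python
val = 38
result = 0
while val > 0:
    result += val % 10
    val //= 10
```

Let's trace through this code step by step.

Initialize: val = 38
Initialize: result = 0
Entering loop: while val > 0:
After iteration 1: val = 3, result = 8
After iteration 2: val = 0, result = 11
Loop ends.

Final answer: 11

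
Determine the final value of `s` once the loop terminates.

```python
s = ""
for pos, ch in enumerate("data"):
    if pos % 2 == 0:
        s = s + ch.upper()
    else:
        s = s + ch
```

Let's trace through this code step by step.

Initialize: s = ''
Entering loop: for pos, ch in enumerate("data"):
After iteration 1: pos = 0, ch = 'd', s = 'D'
After iteration 2: pos = 1, ch = 'a', s = 'Da'
After iteration 3: pos = 2, ch = 't', s = 'DaT'
After iteration 4: pos = 3, ch = 'a', s = 'DaTa'
Loop ends.

Final answer: 'DaTa'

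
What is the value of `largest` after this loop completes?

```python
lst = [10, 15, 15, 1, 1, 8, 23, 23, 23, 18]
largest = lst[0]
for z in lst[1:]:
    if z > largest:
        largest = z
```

Let's trace through this code step by step.

Initialize: lst = [10, 15, 15, 1, 1, 8, 23, 23, 23, 18]
Initialize: largest = 10
Entering loop: for z in lst[1:]:
After iteration 1: z = 15, largest = 15
After iteration 2: z = 15, largest = 15
After iteration 3: z = 1, largest = 15
After iteration 4: z = 1, largest = 15
After iteration 5: z = 8, largest = 15
After iteration 6: z = 23, largest = 23
After iteration 7: z = 23, largest = 23
After iteration 8: z = 23, largest = 23
After iteration 9: z = 18, largest = 23
Loop ends.

Final answer: 23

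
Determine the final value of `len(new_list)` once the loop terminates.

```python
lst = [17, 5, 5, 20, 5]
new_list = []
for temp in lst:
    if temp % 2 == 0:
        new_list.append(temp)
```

Let's trace through this code step by step.

Initialize: lst = [17, 5, 5, 20, 5]
Initialize: new_list = []
Entering loop: for temp in lst:
After iteration 1: temp = 17, new_list = []
After iteration 2: temp = 5, new_list = []
After iteration 3: temp = 5, new_list = []
After iteration 4: temp = 20, new_list = [20]
After iteration 5: temp = 5, new_list = [20]
Loop ends.
len(new_list) = 1

Final answer: 1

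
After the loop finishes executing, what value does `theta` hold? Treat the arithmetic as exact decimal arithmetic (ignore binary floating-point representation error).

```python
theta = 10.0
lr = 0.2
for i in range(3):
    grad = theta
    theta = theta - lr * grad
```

Let's trace through this code step by step.

Initialize: theta = 10.0
Initialize: lr = 0.2
Entering loop: for i in range(3):
After iteration 1: i = 0, theta = 8.0, grad = 10.0
After iteration 2: i = 1, theta = 6.4, grad = 8.0
After iteration 3: i = 2, theta = 5.12, grad = 6.4
Loop ends.

Final answer: 5.12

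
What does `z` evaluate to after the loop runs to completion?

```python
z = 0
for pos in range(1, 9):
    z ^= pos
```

Let's trace through this code step by step.

Initialize: z = 0
Entering loop: for pos in range(1, 9):
After iteration 1: pos = 1, z = 1
After iteration 2: pos = 2, z = 3
After iteration 3: pos = 3, z = 0
After iteration 4: pos = 4, z = 4
After iteration 5: pos = 5, z = 1
After iteration 6: pos = 6, z = 7
After iteration 7: pos = 7, z = 0
After iteration 8: pos = 8, z = 8
Loop ends.

Final answer: 8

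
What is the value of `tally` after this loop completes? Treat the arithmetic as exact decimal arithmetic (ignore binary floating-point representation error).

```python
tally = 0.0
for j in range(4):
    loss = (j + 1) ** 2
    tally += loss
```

Let's trace through this code step by step.

Initialize: tally = 0.0
Entering loop: for j in range(4):
After iteration 1: j = 0, tally = 1.0, loss = 1
After iteration 2: j = 1, tally = 5.0, loss = 4
After iteration 3: j = 2, tally = 14.0, loss = 9
After iteration 4: j = 3, tally = 30.0, loss = 16
Loop ends.

Final answer: 30.0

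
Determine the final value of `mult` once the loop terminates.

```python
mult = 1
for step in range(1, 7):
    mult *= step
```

Let's trace through this code step by step.

Initialize: mult = 1
Entering loop: for step in range(1, 7):
After iteration 1: step = 1, mult = 1
After iteration 2: step = 2, mult = 2
After iteration 3: step = 3, mult = 6
After iteration 4: step = 4, mult = 24
After iteration 5: step = 5, mult = 120
After iteration 6: step = 6, mult = 720
Loop ends.

Final answer: 720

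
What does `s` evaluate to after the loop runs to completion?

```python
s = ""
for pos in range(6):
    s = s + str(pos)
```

Let's trace through this code step by step.

Initialize: s = ''
Entering loop: for pos in range(6):
After iteration 1: pos = 0, s = '0'
After iteration 2: pos = 1, s = '01'
After iteration 3: pos = 2, s = '012'
After iteration 4: pos = 3, s = '0123'
After iteration 5: pos = 4, s = '01234'
After iteration 6: pos = 5, s = '012345'
Loop ends.

Final answer: '012345'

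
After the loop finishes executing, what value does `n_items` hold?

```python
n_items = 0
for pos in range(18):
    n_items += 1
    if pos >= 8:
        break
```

Let's trace through this code step by step.

Initialize: n_items = 0
Entering loop: for pos in range(18):
After iteration 1: pos = 0, n_items = 1
After iteration 2: pos = 1, n_items = 2
After iteration 3: pos = 2, n_items = 3
After iteration 4: pos = 3, n_items = 4
After iteration 5: pos = 4, n_items = 5
After iteration 6: pos = 5, n_items = 6
After iteration 7: pos = 6, n_items = 7
After iteration 8: pos = 7, n_items = 8
After iteration 9: pos = 8, n_items = 9
Loop ends.

Final answer: 9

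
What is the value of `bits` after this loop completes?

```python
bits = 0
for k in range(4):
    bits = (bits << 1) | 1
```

Let's trace through this code step by step.

Initialize: bits = 0
Entering loop: for k in range(4):
After iteration 1: k = 0, bits = 1
After iteration 2: k = 1, bits = 3
After iteration 3: k = 2, bits = 7
After iteration 4: k = 3, bits = 15
Loop ends.

Final answer: 15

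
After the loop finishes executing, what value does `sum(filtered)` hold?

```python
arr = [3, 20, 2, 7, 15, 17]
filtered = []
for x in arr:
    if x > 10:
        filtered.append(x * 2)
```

Let's trace through this code step by step.

Initialize: arr = [3, 20, 2, 7, 15, 17]
Initialize: filtered = []
Entering loop: for x in arr:
After iteration 1: x = 3, filtered = []
After iteration 2: x = 20, filtered = [40]
After iteration 3: x = 2, filtered = [40]
After iteration 4: x = 7, filtered = [40]
After iteration 5: x = 15, filtered = [40, 30]
After iteration 6: x = 17, filtered = [40, 30, 34]
Loop ends.
sum(filtered) = 104

Final answer: 104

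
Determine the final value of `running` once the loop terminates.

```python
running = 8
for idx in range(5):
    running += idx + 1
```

Let's trace through this code step by step.

Initialize: running = 8
Entering loop: for idx in range(5):
After iteration 1: idx = 0, running = 9
After iteration 2: idx = 1, running = 11
After iteration 3: idx = 2, running = 14
After iteration 4: idx = 3, running = 18
After iteration 5: idx = 4, running = 23
Loop ends.

Final answer: 23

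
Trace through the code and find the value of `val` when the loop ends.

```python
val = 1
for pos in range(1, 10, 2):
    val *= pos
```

Let's trace through this code step by step.

Initialize: val = 1
Entering loop: for pos in range(1, 10, 2):
After iteration 1: pos = 1, val = 1
After iteration 2: pos = 3, val = 3
After iteration 3: pos = 5, val = 15
After iteration 4: pos = 7, val = 105
After iteration 5: pos = 9, val = 945
Loop ends.

Final answer: 945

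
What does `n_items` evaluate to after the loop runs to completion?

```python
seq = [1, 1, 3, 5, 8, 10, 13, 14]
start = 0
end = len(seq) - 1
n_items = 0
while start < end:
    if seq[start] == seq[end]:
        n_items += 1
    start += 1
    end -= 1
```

Let's trace through this code step by step.

Initialize: seq = [1, 1, 3, 5, 8, 10, 13, 14]
Initialize: start = 0
Initialize: end = 7
Initialize: n_items = 0
Entering loop: while start < end:
After iteration 1: start = 1, end = 6, n_items = 0
After iteration 2: start = 2, end = 5, n_items = 0
After iteration 3: start = 3, end = 4, n_items = 0
After iteration 4: start = 4, end = 3, n_items = 0
Loop ends.

Final answer: 0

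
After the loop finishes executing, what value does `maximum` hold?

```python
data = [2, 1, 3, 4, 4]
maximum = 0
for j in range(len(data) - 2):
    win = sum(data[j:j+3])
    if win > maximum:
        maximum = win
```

Let's trace through this code step by step.

Initialize: data = [2, 1, 3, 4, 4]
Initialize: maximum = 0
Entering loop: for j in range(len(data) - 2):
After iteration 1: j = 0, maximum = 6, win = 6
After iteration 2: j = 1, maximum = 8, win = 8
After iteration 3: j = 2, maximum = 11, win = 11
Loop ends.

Final answer: 11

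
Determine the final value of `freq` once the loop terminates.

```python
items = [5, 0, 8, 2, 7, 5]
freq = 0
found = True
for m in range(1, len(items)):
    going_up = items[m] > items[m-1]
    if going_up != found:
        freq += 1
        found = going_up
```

Let's trace through this code step by step.

Initialize: items = [5, 0, 8, 2, 7, 5]
Initialize: freq = 0
Initialize: found = True
Entering loop: for m in range(1, len(items)):
After iteration 1: m = 1, freq = 1, found = False, going_up = False
After iteration 2: m = 2, freq = 2, found = True, going_up = True
After iteration 3: m = 3, freq = 3, found = False, going_up = False
After iteration 4: m = 4, freq = 4, found = True, going_up = True
After iteration 5: m = 5, freq = 5, found = False, going_up = False
Loop ends.

Final answer: 5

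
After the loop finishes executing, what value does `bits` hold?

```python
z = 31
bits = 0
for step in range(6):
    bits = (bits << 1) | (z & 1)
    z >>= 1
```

Let's trace through this code step by step.

Initialize: z = 31
Initialize: bits = 0
Entering loop: for step in range(6):
After iteration 1: step = 0, z = 15, bits = 1
After iteration 2: step = 1, z = 7, bits = 3
After iteration 3: step = 2, z = 3, bits = 7
After iteration 4: step = 3, z = 1, bits = 15
After iteration 5: step = 4, z = 0, bits = 31
After iteration 6: step = 5, z = 0, bits = 62
Loop ends.

Final answer: 62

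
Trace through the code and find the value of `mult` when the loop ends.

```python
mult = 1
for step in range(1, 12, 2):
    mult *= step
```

Let's trace through this code step by step.

Initialize: mult = 1
Entering loop: for step in range(1, 12, 2):
After iteration 1: step = 1, mult = 1
After iteration 2: step = 3, mult = 3
After iteration 3: step = 5, mult = 15
After iteration 4: step = 7, mult = 105
After iteration 5: step = 9, mult = 945
After iteration 6: step = 11, mult = 10395
Loop ends.

Final answer: 10395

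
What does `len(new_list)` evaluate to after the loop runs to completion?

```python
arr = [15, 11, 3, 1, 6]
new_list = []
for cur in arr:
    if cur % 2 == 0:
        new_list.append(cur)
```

Let's trace through this code step by step.

Initialize: arr = [15, 11, 3, 1, 6]
Initialize: new_list = []
Entering loop: for cur in arr:
After iteration 1: cur = 15, new_list = []
After iteration 2: cur = 11, new_list = []
After iteration 3: cur = 3, new_list = []
After iteration 4: cur = 1, new_list = []
After iteration 5: cur = 6, new_list = [6]
Loop ends.
len(new_list) = 1

Final answer: 1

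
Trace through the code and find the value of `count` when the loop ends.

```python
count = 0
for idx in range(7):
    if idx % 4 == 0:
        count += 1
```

Let's trace through this code step by step.

Initialize: count = 0
Entering loop: for idx in range(7):
After iteration 1: idx = 0, count = 1
After iteration 2: idx = 1, count = 1
After iteration 3: idx = 2, count = 1
After iteration 4: idx = 3, count = 1
After iteration 5: idx = 4, count = 2
After iteration 6: idx = 5, count = 2
After iteration 7: idx = 6, count = 2
Loop ends.

Final answer: 2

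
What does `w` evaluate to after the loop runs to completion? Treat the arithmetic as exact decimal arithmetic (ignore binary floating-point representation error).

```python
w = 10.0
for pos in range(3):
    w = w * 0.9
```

Let's trace through this code step by step.

Initialize: w = 10.0
Entering loop: for pos in range(3):
After iteration 1: pos = 0, w = 9.0
After iteration 2: pos = 1, w = 8.1
After iteration 3: pos = 2, w = 7.29
Loop ends.

Final answer: 7.29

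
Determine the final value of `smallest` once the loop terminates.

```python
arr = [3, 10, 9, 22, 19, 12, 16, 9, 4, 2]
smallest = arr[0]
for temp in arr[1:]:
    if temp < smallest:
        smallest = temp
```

Let's trace through this code step by step.

Initialize: arr = [3, 10, 9, 22, 19, 12, 16, 9, 4, 2]
Initialize: smallest = 3
Entering loop: for temp in arr[1:]:
After iteration 1: temp = 10, smallest = 3
After iteration 2: temp = 9, smallest = 3
After iteration 3: temp = 22, smallest = 3
After iteration 4: temp = 19, smallest = 3
After iteration 5: temp = 12, smallest = 3
After iteration 6: temp = 16, smallest = 3
After iteration 7: temp = 9, smallest = 3
After iteration 8: temp = 4, smallest = 3
After iteration 9: temp = 2, smallest = 2
Loop ends.

Final answer: 2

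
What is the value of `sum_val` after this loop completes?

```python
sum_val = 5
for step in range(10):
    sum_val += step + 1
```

Let's trace through this code step by step.

Initialize: sum_val = 5
Entering loop: for step in range(10):
After iteration 1: step = 0, sum_val = 6
After iteration 2: step = 1, sum_val = 8
After iteration 3: step = 2, sum_val = 11
After iteration 4: step = 3, sum_val = 15
After iteration 5: step = 4, sum_val = 20
After iteration 6: step = 5, sum_val = 26
After iteration 7: step = 6, sum_val = 33
After iteration 8: step = 7, sum_val = 41
After iteration 9: step = 8, sum_val = 50
After iteration 10: step = 9, sum_val = 60
Loop ends.

Final answer: 60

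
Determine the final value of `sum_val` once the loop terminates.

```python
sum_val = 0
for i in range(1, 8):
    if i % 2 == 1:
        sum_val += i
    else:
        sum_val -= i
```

Let's trace through this code step by step.

Initialize: sum_val = 0
Entering loop: for i in range(1, 8):
After iteration 1: i = 1, sum_val = 1
After iteration 2: i = 2, sum_val = -1
After iteration 3: i = 3, sum_val = 2
After iteration 4: i = 4, sum_val = -2
After iteration 5: i = 5, sum_val = 3
After iteration 6: i = 6, sum_val = -3
After iteration 7: i = 7, sum_val = 4
Loop ends.

Final answer: 4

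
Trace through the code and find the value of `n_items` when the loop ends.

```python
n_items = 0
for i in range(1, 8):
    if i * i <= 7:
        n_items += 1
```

Let's trace through this code step by step.

Initialize: n_items = 0
Entering loop: for i in range(1, 8):
After iteration 1: i = 1, n_items = 1
After iteration 2: i = 2, n_items = 2
After iteration 3: i = 3, n_items = 2
After iteration 4: i = 4, n_items = 2
After iteration 5: i = 5, n_items = 2
After iteration 6: i = 6, n_items = 2
After iteration 7: i = 7, n_items = 2
Loop ends.

Final answer: 2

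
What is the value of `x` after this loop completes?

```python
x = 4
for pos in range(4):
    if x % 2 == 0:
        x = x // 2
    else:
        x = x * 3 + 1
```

Let's trace through this code step by step.

Initialize: x = 4
Entering loop: for pos in range(4):
After iteration 1: pos = 0, x = 2
After iteration 2: pos = 1, x = 1
After iteration 3: pos = 2, x = 4
After iteration 4: pos = 3, x = 2
Loop ends.

Final answer: 2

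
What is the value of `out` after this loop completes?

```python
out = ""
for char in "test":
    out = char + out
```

Let's trace through this code step by step.

Initialize: out = ''
Entering loop: for char in "test":
After iteration 1: char = 't', out = 't'
After iteration 2: char = 'e', out = 'et'
After iteration 3: char = 's', out = 'set'
After iteration 4: char = 't', out = 'tset'
Loop ends.

Final answer: 'tset'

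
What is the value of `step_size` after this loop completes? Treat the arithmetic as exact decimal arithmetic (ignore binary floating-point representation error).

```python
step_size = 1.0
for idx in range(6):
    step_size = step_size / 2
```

Let's trace through this code step by step.

Initialize: step_size = 1.0
Entering loop: for idx in range(6):
After iteration 1: idx = 0, step_size = 0.5
After iteration 2: idx = 1, step_size = 0.25
After iteration 3: idx = 2, step_size = 0.125
After iteration 4: idx = 3, step_size = 0.0625
After iteration 5: idx = 4, step_size = 0.03125
After iteration 6: idx = 5, step_size = 0.015625
Loop ends.

Final answer: 0.015625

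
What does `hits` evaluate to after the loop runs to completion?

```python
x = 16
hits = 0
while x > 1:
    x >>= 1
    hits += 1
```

Let's trace through this code step by step.

Initialize: x = 16
Initialize: hits = 0
Entering loop: while x > 1:
After iteration 1: x = 8, hits = 1
After iteration 2: x = 4, hits = 2
After iteration 3: x = 2, hits = 3
After iteration 4: x = 1, hits = 4
Loop ends.

Final answer: 4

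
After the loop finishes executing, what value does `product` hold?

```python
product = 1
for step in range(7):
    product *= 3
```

Let's trace through this code step by step.

Initialize: product = 1
Entering loop: for step in range(7):
After iteration 1: step = 0, product = 3
After iteration 2: step = 1, product = 9
After iteration 3: step = 2, product = 27
After iteration 4: step = 3, product = 81
After iteration 5: step = 4, product = 243
After iteration 6: step = 5, product = 729
After iteration 7: step = 6, product = 2187
Loop ends.

Final answer: 2187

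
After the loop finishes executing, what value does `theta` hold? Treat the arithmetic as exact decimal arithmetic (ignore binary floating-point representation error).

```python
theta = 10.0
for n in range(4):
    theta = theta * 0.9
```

Let's trace through this code step by step.

Initialize: theta = 10.0
Entering loop: for n in range(4):
After iteration 1: n = 0, theta = 9.0
After iteration 2: n = 1, theta = 8.1
After iteration 3: n = 2, theta = 7.29
After iteration 4: n = 3, theta = 6.561
Loop ends.

Final answer: 6.561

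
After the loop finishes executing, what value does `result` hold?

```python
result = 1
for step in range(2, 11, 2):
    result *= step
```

Let's trace through this code step by step.

Initialize: result = 1
Entering loop: for step in range(2, 11, 2):
After iteration 1: step = 2, result = 2
After iteration 2: step = 4, result = 8
After iteration 3: step = 6, result = 48
After iteration 4: step = 8, result = 384
After iteration 5: step = 10, result = 3840
Loop ends.

Final answer: 3840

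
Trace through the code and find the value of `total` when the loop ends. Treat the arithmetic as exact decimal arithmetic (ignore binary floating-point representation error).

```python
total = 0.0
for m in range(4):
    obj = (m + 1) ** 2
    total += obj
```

Let's trace through this code step by step.

Initialize: total = 0.0
Entering loop: for m in range(4):
After iteration 1: m = 0, total = 1.0, obj = 1
After iteration 2: m = 1, total = 5.0, obj = 4
After iteration 3: m = 2, total = 14.0, obj = 9
After iteration 4: m = 3, total = 30.0, obj = 16
Loop ends.

Final answer: 30.0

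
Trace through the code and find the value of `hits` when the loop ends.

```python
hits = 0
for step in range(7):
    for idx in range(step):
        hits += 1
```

Let's trace through this code step by step.

Initialize: hits = 0
Entering loop: for step in range(7):
After iteration 1: step = 0, hits = 0
After iteration 2: step = 1, hits = 1, idx = 0
After iteration 3: step = 2, hits = 3, idx = 1
After iteration 4: step = 3, hits = 6, idx = 2
After iteration 5: step = 4, hits = 10, idx = 3
After iteration 6: step = 5, hits = 15, idx = 4
After iteration 7: step = 6, hits = 21, idx = 5
Loop ends.

Final answer: 21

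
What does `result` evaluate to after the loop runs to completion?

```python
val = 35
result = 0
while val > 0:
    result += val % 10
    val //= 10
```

Let's trace through this code step by step.

Initialize: val = 35
Initialize: result = 0
Entering loop: while val > 0:
After iteration 1: val = 3, result = 5
After iteration 2: val = 0, result = 8
Loop ends.

Final answer: 8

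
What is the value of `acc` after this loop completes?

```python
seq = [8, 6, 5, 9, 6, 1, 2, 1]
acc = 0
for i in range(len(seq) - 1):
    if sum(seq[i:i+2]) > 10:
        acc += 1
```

Let's trace through this code step by step.

Initialize: seq = [8, 6, 5, 9, 6, 1, 2, 1]
Initialize: acc = 0
Entering loop: for i in range(len(seq) - 1):
After iteration 1: i = 0, acc = 1
After iteration 2: i = 1, acc = 2
After iteration 3: i = 2, acc = 3
After iteration 4: i = 3, acc = 4
After iteration 5: i = 4, acc = 4
After iteration 6: i = 5, acc = 4
After iteration 7: i = 6, acc = 4
Loop ends.

Final answer: 4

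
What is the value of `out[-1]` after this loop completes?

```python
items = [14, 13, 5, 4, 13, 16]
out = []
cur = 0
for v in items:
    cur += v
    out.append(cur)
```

Let's trace through this code step by step.

Initialize: items = [14, 13, 5, 4, 13, 16]
Initialize: out = []
Initialize: cur = 0
Entering loop: for v in items:
After iteration 1: v = 14, out = [14], cur = 14
After iteration 2: v = 13, out = [14, 27], cur = 27
After iteration 3: v = 5, out = [14, 27, 32], cur = 32
After iteration 4: v = 4, out = [14, 27, 32, 36], cur = 36
After iteration 5: v = 13, out = [14, 27, 32, 36, 49], cur = 49
After iteration 6: v = 16, out = [14, 27, 32, 36, 49, 65], cur = 65
Loop ends.
out[-1] = 65

Final answer: 65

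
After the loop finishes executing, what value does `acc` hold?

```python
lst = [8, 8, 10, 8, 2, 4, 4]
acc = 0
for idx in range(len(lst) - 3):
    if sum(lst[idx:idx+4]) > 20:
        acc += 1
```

Let's trace through this code step by step.

Initialize: lst = [8, 8, 10, 8, 2, 4, 4]
Initialize: acc = 0
Entering loop: for idx in range(len(lst) - 3):
After iteration 1: idx = 0, acc = 1
After iteration 2: idx = 1, acc = 2
After iteration 3: idx = 2, acc = 3
After iteration 4: idx = 3, acc = 3
Loop ends.

Final answer: 3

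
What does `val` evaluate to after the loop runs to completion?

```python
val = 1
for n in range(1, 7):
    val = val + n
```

Let's trace through this code step by step.

Initialize: val = 1
Entering loop: for n in range(1, 7):
After iteration 1: n = 1, val = 2
After iteration 2: n = 2, val = 4
After iteration 3: n = 3, val = 7
After iteration 4: n = 4, val = 11
After iteration 5: n = 5, val = 16
After iteration 6: n = 6, val = 22
Loop ends.

Final answer: 22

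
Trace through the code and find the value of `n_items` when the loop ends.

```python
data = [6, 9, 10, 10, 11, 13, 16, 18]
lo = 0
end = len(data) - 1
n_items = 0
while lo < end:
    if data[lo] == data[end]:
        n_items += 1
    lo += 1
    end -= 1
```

Let's trace through this code step by step.

Initialize: data = [6, 9, 10, 10, 11, 13, 16, 18]
Initialize: lo = 0
Initialize: end = 7
Initialize: n_items = 0
Entering loop: while lo < end:
After iteration 1: lo = 1, end = 6, n_items = 0
After iteration 2: lo = 2, end = 5, n_items = 0
After iteration 3: lo = 3, end = 4, n_items = 0
After iteration 4: lo = 4, end = 3, n_items = 0
Loop ends.

Final answer: 0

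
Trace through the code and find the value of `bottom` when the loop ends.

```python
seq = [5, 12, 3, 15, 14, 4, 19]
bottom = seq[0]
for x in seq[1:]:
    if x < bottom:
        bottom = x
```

Let's trace through this code step by step.

Initialize: seq = [5, 12, 3, 15, 14, 4, 19]
Initialize: bottom = 5
Entering loop: for x in seq[1:]:
After iteration 1: x = 12, bottom = 5
After iteration 2: x = 3, bottom = 3
After iteration 3: x = 15, bottom = 3
After iteration 4: x = 14, bottom = 3
After iteration 5: x = 4, bottom = 3
After iteration 6: x = 19, bottom = 3
Loop ends.

Final answer: 3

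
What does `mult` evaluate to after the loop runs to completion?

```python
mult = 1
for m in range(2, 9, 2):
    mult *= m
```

Let's trace through this code step by step.

Initialize: mult = 1
Entering loop: for m in range(2, 9, 2):
After iteration 1: m = 2, mult = 2
After iteration 2: m = 4, mult = 8
After iteration 3: m = 6, mult = 48
After iteration 4: m = 8, mult = 384
Loop ends.

Final answer: 384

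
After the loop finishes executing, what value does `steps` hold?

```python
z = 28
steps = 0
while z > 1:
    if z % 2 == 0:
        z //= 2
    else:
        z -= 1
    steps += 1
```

Let's trace through this code step by step.

Initialize: z = 28
Initialize: steps = 0
Entering loop: while z > 1:
After iteration 1: z = 14, steps = 1
After iteration 2: z = 7, steps = 2
After iteration 3: z = 6, steps = 3
After iteration 4: z = 3, steps = 4
After iteration 5: z = 2, steps = 5
After iteration 6: z = 1, steps = 6
Loop ends.

Final answer: 6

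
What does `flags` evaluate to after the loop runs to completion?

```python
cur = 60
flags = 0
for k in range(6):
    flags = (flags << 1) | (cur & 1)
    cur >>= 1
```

Let's trace through this code step by step.

Initialize: cur = 60
Initialize: flags = 0
Entering loop: for k in range(6):
After iteration 1: k = 0, cur = 30, flags = 0
After iteration 2: k = 1, cur = 15, flags = 0
After iteration 3: k = 2, cur = 7, flags = 1
After iteration 4: k = 3, cur = 3, flags = 3
After iteration 5: k = 4, cur = 1, flags = 7
After iteration 6: k = 5, cur = 0, flags = 15
Loop ends.

Final answer: 15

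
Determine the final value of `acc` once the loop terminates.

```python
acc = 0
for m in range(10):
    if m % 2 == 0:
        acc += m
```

Let's trace through this code step by step.

Initialize: acc = 0
Entering loop: for m in range(10):
After iteration 1: m = 0, acc = 0
After iteration 2: m = 1, acc = 0
After iteration 3: m = 2, acc = 2
After iteration 4: m = 3, acc = 2
After iteration 5: m = 4, acc = 6
After iteration 6: m = 5, acc = 6
After iteration 7: m = 6, acc = 12
After iteration 8: m = 7, acc = 12
After iteration 9: m = 8, acc = 20
After iteration 10: m = 9, acc = 20
Loop ends.

Final answer: 20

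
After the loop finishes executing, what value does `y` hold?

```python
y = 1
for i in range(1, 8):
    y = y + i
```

Let's trace through this code step by step.

Initialize: y = 1
Entering loop: for i in range(1, 8):
After iteration 1: i = 1, y = 2
After iteration 2: i = 2, y = 4
After iteration 3: i = 3, y = 7
After iteration 4: i = 4, y = 11
After iteration 5: i = 5, y = 16
After iteration 6: i = 6, y = 22
After iteration 7: i = 7, y = 29
Loop ends.

Final answer: 29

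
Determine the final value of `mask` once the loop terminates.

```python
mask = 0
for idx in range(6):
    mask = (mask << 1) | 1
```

Let's trace through this code step by step.

Initialize: mask = 0
Entering loop: for idx in range(6):
After iteration 1: idx = 0, mask = 1
After iteration 2: idx = 1, mask = 3
After iteration 3: idx = 2, mask = 7
After iteration 4: idx = 3, mask = 15
After iteration 5: idx = 4, mask = 31
After iteration 6: idx = 5, mask = 63
Loop ends.

Final answer: 63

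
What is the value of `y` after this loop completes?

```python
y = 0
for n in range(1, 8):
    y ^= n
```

Let's trace through this code step by step.

Initialize: y = 0
Entering loop: for n in range(1, 8):
After iteration 1: n = 1, y = 1
After iteration 2: n = 2, y = 3
After iteration 3: n = 3, y = 0
After iteration 4: n = 4, y = 4
After iteration 5: n = 5, y = 1
After iteration 6: n = 6, y = 7
After iteration 7: n = 7, y = 0
Loop ends.

Final answer: 0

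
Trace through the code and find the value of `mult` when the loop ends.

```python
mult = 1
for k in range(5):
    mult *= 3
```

Let's trace through this code step by step.

Initialize: mult = 1
Entering loop: for k in range(5):
After iteration 1: k = 0, mult = 3
After iteration 2: k = 1, mult = 9
After iteration 3: k = 2, mult = 27
After iteration 4: k = 3, mult = 81
After iteration 5: k = 4, mult = 243
Loop ends.

Final answer: 243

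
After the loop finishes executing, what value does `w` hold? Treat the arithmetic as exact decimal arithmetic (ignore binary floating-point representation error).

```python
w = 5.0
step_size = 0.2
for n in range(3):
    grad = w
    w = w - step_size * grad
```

Let's trace through this code step by step.

Initialize: w = 5.0
Initialize: step_size = 0.2
Entering loop: for n in range(3):
After iteration 1: n = 0, w = 4.0, grad = 5.0
After iteration 2: n = 1, w = 3.2, grad = 4.0
After iteration 3: n = 2, w = 2.56, grad = 3.2
Loop ends.

Final answer: 2.56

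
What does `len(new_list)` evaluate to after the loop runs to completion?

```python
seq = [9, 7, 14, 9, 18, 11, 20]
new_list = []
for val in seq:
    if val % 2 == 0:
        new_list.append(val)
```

Let's trace through this code step by step.

Initialize: seq = [9, 7, 14, 9, 18, 11, 20]
Initialize: new_list = []
Entering loop: for val in seq:
After iteration 1: val = 9, new_list = []
After iteration 2: val = 7, new_list = []
After iteration 3: val = 14, new_list = [14]
After iteration 4: val = 9, new_list = [14]
After iteration 5: val = 18, new_list = [14, 18]
After iteration 6: val = 11, new_list = [14, 18]
After iteration 7: val = 20, new_list = [14, 18, 20]
Loop ends.
len(new_list) = 3

Final answer: 3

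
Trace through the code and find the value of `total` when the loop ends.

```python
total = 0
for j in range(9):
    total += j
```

Let's trace through this code step by step.

Initialize: total = 0
Entering loop: for j in range(9):
After iteration 1: j = 0, total = 0
After iteration 2: j = 1, total = 1
After iteration 3: j = 2, total = 3
After iteration 4: j = 3, total = 6
After iteration 5: j = 4, total = 10
After iteration 6: j = 5, total = 15
After iteration 7: j = 6, total = 21
After iteration 8: j = 7, total = 28
After iteration 9: j = 8, total = 36
Loop ends.

Final answer: 36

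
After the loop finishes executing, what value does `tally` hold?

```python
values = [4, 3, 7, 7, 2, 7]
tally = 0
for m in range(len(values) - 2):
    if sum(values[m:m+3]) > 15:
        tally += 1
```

Let's trace through this code step by step.

Initialize: values = [4, 3, 7, 7, 2, 7]
Initialize: tally = 0
Entering loop: for m in range(len(values) - 2):
After iteration 1: m = 0, tally = 0
After iteration 2: m = 1, tally = 1
After iteration 3: m = 2, tally = 2
After iteration 4: m = 3, tally = 3
Loop ends.

Final answer: 3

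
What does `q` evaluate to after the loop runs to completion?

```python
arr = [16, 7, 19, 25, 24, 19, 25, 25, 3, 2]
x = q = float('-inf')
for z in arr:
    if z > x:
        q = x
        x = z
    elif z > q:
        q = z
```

Let's trace through this code step by step.

Initialize: arr = [16, 7, 19, 25, 24, 19, 25, 25, 3, 2]
Initialize: x = -inf
Initialize: q = -inf
Entering loop: for z in arr:
After iteration 1: z = 16, x = 16, q = -inf
After iteration 2: z = 7, x = 16, q = 7
After iteration 3: z = 19, x = 19, q = 16
After iteration 4: z = 25, x = 25, q = 19
After iteration 5: z = 24, x = 25, q = 24
After iteration 6: z = 19, x = 25, q = 24
After iteration 7: z = 25, x = 25, q = 25
After iteration 8: z = 25, x = 25, q = 25
After iteration 9: z = 3, x = 25, q = 25
After iteration 10: z = 2, x = 25, q = 25
Loop ends.

Final answer: 25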